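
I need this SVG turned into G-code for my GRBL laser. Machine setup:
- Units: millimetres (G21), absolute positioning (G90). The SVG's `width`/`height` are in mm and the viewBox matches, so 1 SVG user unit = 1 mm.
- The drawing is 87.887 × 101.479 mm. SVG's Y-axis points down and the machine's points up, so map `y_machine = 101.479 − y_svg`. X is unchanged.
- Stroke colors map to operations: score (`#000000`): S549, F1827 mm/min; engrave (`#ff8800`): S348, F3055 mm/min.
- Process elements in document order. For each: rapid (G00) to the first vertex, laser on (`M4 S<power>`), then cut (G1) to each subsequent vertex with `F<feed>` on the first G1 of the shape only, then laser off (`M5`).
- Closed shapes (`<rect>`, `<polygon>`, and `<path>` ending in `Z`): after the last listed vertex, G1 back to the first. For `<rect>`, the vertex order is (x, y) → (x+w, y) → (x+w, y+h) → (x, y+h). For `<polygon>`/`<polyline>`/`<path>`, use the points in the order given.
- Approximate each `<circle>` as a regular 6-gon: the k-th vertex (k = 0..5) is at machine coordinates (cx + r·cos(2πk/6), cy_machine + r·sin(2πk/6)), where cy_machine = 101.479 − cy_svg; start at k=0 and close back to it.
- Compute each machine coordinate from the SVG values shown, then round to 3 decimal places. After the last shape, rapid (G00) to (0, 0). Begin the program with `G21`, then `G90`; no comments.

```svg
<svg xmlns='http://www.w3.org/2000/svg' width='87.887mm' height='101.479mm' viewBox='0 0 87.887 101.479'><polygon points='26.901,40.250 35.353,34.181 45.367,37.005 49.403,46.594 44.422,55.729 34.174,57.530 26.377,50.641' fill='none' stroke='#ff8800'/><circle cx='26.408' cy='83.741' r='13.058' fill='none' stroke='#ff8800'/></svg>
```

1 u = 1 mm; y_m = 101.479 − y.

[1] `<polygon>` regular polygon, #ff8800→engrave S348 F3055: (26.901,61.229) → (35.353,67.298) → (45.367,64.474) → (49.403,54.885) → (44.422,45.750) → (34.174,43.949) → (26.377,50.838) → (26.901,61.229) (closed)

[2] `<circle>` circle, #ff8800→engrave S348 F3055: (39.466,17.738) → (32.937,29.047) → (19.879,29.047) → (13.350,17.738) → (19.879,6.429) → (32.937,6.429) → (39.466,17.738) (closed)

G21
G90
G00 X26.901 Y61.229
M4 S348
G1 X35.353 Y67.298 F3055
G1 X45.367 Y64.474
G1 X49.403 Y54.885
G1 X44.422 Y45.750
G1 X34.174 Y43.949
G1 X26.377 Y50.838
G1 X26.901 Y61.229
M5
G00 X39.466 Y17.738
M4 S348
G1 X32.937 Y29.047 F3055
G1 X19.879 Y29.047
G1 X13.350 Y17.738
G1 X19.879 Y6.429
G1 X32.937 Y6.429
G1 X39.466 Y17.738
M5
G00 X0.000 Y0.000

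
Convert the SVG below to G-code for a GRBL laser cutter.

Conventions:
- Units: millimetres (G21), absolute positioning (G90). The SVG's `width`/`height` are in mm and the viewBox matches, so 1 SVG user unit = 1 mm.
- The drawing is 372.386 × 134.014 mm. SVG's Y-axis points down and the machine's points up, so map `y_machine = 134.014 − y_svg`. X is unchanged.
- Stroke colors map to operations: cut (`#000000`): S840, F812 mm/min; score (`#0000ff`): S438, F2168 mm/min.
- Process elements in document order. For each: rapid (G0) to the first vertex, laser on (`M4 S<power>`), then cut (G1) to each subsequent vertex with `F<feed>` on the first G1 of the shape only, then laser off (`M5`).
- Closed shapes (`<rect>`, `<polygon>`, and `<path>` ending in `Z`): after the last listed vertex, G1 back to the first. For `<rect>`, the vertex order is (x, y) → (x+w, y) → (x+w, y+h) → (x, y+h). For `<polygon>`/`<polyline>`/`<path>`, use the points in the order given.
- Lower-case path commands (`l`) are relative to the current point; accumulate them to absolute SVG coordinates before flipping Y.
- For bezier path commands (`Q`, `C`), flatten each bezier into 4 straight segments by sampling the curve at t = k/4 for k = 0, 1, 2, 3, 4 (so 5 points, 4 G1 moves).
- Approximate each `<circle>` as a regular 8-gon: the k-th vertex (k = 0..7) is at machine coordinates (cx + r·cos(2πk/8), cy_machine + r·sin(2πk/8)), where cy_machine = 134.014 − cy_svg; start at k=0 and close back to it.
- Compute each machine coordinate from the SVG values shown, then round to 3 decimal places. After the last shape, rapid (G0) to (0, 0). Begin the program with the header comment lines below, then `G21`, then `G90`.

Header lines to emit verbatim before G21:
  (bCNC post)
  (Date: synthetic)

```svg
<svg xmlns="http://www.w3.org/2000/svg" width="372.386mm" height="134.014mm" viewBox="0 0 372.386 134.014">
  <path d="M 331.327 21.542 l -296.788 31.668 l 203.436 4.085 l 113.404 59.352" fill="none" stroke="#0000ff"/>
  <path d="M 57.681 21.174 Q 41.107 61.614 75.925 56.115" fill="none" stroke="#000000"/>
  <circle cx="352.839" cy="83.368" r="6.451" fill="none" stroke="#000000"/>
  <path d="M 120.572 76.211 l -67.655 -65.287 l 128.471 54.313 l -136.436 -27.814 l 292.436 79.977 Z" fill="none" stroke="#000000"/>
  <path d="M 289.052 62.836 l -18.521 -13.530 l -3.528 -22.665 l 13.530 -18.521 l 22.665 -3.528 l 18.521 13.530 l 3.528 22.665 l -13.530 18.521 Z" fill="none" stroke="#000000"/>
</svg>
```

viewBox `0 0 372.386 134.014` with mm width/height → 1 unit = 1 mm. Flip: y_m = 134.014 − y_svg.

**Shape 1** — `<path>` open polyline, stroke `#0000ff` → score (S438, F2168). Machine vertices: (331.327,112.472) → (34.539,80.804) → (237.975,76.719) → (351.379,17.367). Open path.

**Shape 2** — `<path>` quadratic bezier, stroke `#000000` → cut (S840, F812). Control points (SVG): P0=(57.681,21.174), P1=(41.107,61.614), P2=(75.925,56.115); sampled at t=k/4. Machine vertices: (57.681,112.840) → (52.606,95.491) → (53.955,83.885) → (61.728,78.021) → (75.925,77.899). Open path.

**Shape 3** — `<circle>` circle, stroke `#000000` → cut (S840, F812). Machine vertices: (359.290,50.646) → (357.401,55.208) → (352.839,57.097) → (348.277,55.208) → (346.388,50.646) → (348.277,46.084) → (352.839,44.195) → (357.401,46.084) → (359.290,50.646). Closed: final G1 returns to the first vertex.

**Shape 4** — `<path>` closed polygon, stroke `#000000` → cut (S840, F812). Machine vertices: (120.572,57.803) → (52.917,123.090) → (181.388,68.777) → (44.952,96.591) → (337.388,16.614) → (120.572,57.803). Closed: final G1 returns to the first vertex.

**Shape 5** — `<path>` regular polygon, stroke `#000000` → cut (S840, F812). Machine vertices: (289.052,71.178) → (270.531,84.708) → (267.003,107.373) → (280.533,125.894) → (303.198,129.422) → (321.719,115.892) → (325.247,93.227) → (311.717,74.706) → (289.052,71.178). Closed: final G1 returns to the first vertex.

(bCNC post)
(Date: synthetic)
G21
G90
G0 X331.327 Y112.472
M4 S438
G1 X34.539 Y80.804 F2168
G1 X237.975 Y76.719
G1 X351.379 Y17.367
M5
G0 X57.681 Y112.840
M4 S840
G1 X52.606 Y95.491 F812
G1 X53.955 Y83.885
G1 X61.728 Y78.021
G1 X75.925 Y77.899
M5
G0 X359.290 Y50.646
M4 S840
G1 X357.401 Y55.208 F812
G1 X352.839 Y57.097
G1 X348.277 Y55.208
G1 X346.388 Y50.646
G1 X348.277 Y46.084
G1 X352.839 Y44.195
G1 X357.401 Y46.084
G1 X359.290 Y50.646
M5
G0 X120.572 Y57.803
M4 S840
G1 X52.917 Y123.090 F812
G1 X181.388 Y68.777
G1 X44.952 Y96.591
G1 X337.388 Y16.614
G1 X120.572 Y57.803
M5
G0 X289.052 Y71.178
M4 S840
G1 X270.531 Y84.708 F812
G1 X267.003 Y107.373
G1 X280.533 Y125.894
G1 X303.198 Y129.422
G1 X321.719 Y115.892
G1 X325.247 Y93.227
G1 X311.717 Y74.706
G1 X289.052 Y71.178
M5
G0 X0.000 Y0.000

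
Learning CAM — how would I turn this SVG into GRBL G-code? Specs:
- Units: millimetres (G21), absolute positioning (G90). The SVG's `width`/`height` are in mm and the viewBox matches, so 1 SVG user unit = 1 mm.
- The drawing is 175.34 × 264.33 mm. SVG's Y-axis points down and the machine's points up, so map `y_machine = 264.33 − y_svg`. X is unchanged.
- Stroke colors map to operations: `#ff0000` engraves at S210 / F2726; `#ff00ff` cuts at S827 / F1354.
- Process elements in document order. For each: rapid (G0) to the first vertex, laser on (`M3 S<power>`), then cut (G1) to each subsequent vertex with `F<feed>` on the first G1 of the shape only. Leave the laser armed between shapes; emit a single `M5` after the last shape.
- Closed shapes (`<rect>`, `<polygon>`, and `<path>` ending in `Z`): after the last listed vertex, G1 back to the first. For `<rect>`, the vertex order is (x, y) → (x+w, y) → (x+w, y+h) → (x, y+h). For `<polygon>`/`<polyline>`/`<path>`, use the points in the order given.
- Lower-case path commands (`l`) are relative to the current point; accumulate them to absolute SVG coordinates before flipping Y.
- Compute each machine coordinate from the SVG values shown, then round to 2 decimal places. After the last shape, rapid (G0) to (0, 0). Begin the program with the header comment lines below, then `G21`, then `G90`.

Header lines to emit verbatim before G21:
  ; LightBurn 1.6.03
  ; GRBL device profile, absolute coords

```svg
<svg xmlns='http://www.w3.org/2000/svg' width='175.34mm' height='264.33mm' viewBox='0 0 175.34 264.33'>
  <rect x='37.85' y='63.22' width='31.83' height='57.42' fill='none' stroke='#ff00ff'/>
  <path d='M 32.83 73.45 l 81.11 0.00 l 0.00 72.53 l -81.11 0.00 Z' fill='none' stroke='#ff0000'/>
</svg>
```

viewBox `0 0 175.34 264.33` with mm width/height → 1 unit = 1 mm. Flip: y_m = 264.33 − y_svg.

**Shape 1** — `<rect>` rectangle, stroke `#ff00ff` → cut (S827, F1354). Machine vertices: (37.85,201.11) → (69.68,201.11) → (69.68,143.69) → (37.85,143.69) → (37.85,201.11). Closed: final G1 returns to the first vertex.

**Shape 2** — `<path>` rectangle, stroke `#ff0000` → engrave (S210, F2726). Machine vertices: (32.83,190.88) → (113.94,190.88) → (113.94,118.35) → (32.83,118.35) → (32.83,190.88). Closed: final G1 returns to the first vertex.

; LightBurn 1.6.03
; GRBL device profile, absolute coords
G21
G90
G0 X37.85 Y201.11
M3 S827
G1 X69.68 Y201.11 F1354
G1 X69.68 Y143.69
G1 X37.85 Y143.69
G1 X37.85 Y201.11
G0 X32.83 Y190.88
M3 S210
G1 X113.94 Y190.88 F2726
G1 X113.94 Y118.35
G1 X32.83 Y118.35
G1 X32.83 Y190.88
M5
G0 X0.00 Y0.00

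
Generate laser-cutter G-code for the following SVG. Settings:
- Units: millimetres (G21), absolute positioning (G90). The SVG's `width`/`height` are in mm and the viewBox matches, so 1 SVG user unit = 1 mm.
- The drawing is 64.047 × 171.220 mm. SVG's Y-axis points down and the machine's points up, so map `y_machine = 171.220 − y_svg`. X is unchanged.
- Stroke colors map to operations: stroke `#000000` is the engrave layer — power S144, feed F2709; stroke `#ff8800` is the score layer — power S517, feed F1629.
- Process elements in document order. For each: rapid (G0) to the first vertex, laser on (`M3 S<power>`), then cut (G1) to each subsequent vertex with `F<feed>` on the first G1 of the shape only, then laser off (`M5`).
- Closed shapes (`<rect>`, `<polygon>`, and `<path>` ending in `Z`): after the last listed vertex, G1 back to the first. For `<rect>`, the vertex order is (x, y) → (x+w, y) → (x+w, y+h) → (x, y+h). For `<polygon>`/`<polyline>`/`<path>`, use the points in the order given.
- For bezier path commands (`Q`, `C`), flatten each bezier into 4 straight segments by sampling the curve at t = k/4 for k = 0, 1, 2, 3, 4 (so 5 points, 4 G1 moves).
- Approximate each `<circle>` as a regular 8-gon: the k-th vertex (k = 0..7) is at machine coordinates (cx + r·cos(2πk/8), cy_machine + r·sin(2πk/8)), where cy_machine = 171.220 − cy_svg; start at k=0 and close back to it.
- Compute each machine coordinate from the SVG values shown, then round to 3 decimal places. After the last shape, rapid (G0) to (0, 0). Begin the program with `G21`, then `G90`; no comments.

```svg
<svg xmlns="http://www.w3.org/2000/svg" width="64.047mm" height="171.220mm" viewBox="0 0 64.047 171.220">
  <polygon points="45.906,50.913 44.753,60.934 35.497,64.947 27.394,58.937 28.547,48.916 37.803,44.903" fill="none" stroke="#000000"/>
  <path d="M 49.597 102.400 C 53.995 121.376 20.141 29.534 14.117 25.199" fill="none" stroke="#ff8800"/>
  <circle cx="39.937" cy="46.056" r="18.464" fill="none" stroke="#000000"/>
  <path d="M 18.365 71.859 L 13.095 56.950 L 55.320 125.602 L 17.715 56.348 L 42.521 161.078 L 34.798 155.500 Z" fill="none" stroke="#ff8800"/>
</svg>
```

G21
G90
G0 X45.906 Y120.307
M3 S144
G1 X44.753 Y110.286 F2709
G1 X35.497 Y106.273
G1 X27.394 Y112.283
G1 X28.547 Y122.304
G1 X37.803 Y126.317
G1 X45.906 Y120.307
M5
G0 X49.597 Y68.820
M3 S517
G1 X46.756 Y72.268 F1629
G1 X35.765 Y98.679
G1 X22.821 Y129.461
G1 X14.117 Y146.021
M5
G0 X58.401 Y125.164
M3 S144
G1 X52.993 Y138.220 F2709
G1 X39.937 Y143.628
G1 X26.881 Y138.220
G1 X21.473 Y125.164
G1 X26.881 Y112.108
G1 X39.937 Y106.700
G1 X52.993 Y112.108
G1 X58.401 Y125.164
M5
G0 X18.365 Y99.361
M3 S517
G1 X13.095 Y114.270 F1629
G1 X55.320 Y45.618
G1 X17.715 Y114.872
G1 X42.521 Y10.142
G1 X34.798 Y15.720
G1 X18.365 Y99.361
M5
G0 X0.000 Y0.000

Since the viewBox matches the mm dimensions, user units are millimetres directly. The only transform is the Y-flip y_m = 171.220 − y_svg.

Shape 1 is a regular polygon drawn with `<polygon>`. Its stroke #000000 means engrave at S144, F2709. After flipping Y the toolpath is (45.906,120.307) → (44.753,110.286) → (35.497,106.273) → (27.394,112.283) → (28.547,122.304) → (37.803,126.317) → (45.906,120.307), returning to the start.

Shape 2 is a cubic bezier drawn with `<path>`. Its stroke #ff8800 means score at S517, F1629. After flipping Y the toolpath is (49.597,68.820) → (46.756,72.268) → (35.765,98.679) → (22.821,129.461) → (14.117,146.021).

Shape 3 is a circle drawn with `<circle>`. Its stroke #000000 means engrave at S144, F2709. After flipping Y the toolpath is (58.401,125.164) → (52.993,138.220) → (39.937,143.628) → (26.881,138.220) → (21.473,125.164) → (26.881,112.108) → (39.937,106.700) → (52.993,112.108) → (58.401,125.164), returning to the start.

Shape 4 is a closed polygon drawn with `<path>`. Its stroke #ff8800 means score at S517, F1629. After flipping Y the toolpath is (18.365,99.361) → (13.095,114.270) → (55.320,45.618) → (17.715,114.872) → (42.521,10.142) → (34.798,15.720) → (18.365,99.361), returning to the start.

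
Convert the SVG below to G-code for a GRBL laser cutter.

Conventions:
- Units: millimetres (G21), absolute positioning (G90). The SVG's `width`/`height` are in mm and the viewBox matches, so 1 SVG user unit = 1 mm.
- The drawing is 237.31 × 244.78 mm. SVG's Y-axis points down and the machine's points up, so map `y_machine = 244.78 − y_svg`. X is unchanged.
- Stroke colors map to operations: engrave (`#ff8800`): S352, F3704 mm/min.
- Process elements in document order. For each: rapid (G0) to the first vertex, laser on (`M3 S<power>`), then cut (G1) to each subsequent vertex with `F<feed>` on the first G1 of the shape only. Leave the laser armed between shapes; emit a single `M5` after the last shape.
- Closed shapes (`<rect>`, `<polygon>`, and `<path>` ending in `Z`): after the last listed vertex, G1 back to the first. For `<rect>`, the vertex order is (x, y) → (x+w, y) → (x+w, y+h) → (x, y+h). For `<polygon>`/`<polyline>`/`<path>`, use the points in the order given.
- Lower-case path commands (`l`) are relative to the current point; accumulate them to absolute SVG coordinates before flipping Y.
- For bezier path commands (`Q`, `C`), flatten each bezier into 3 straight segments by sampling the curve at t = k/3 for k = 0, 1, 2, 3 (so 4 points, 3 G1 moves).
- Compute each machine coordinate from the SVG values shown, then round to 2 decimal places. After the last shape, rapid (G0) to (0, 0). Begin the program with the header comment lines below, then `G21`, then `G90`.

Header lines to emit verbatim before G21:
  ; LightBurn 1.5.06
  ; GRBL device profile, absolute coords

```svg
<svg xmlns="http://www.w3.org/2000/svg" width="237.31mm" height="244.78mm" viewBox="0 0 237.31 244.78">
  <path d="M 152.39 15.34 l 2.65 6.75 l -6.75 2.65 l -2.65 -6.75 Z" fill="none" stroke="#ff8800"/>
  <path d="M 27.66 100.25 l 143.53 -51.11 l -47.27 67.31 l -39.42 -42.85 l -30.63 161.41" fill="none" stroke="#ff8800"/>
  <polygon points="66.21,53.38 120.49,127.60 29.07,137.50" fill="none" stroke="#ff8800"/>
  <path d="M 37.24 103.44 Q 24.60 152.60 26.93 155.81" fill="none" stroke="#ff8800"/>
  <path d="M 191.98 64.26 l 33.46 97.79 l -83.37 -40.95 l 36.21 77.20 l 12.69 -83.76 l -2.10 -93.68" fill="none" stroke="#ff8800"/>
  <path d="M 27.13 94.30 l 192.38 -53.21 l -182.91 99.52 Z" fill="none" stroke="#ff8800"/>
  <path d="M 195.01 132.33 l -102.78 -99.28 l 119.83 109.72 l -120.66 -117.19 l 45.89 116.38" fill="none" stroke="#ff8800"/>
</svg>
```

1 u = 1 mm; y_m = 244.78 − y.

[1] `<path>` regular polygon, #ff8800→engrave S352 F3704: (152.39,229.44) → (155.04,222.69) → (148.29,220.04) → (145.64,226.79) → (152.39,229.44) (closed)

[2] `<path>` open polyline, #ff8800→engrave S352 F3704: (27.66,144.53) → (171.19,195.64) → (123.92,128.33) → (84.50,171.18) → (53.87,9.77)

[3] `<polygon>` regular polygon, #ff8800→engrave S352 F3704: (66.21,191.40) → (120.49,117.18) → (29.07,107.28) → (66.21,191.40) (closed)

[4] `<path>` quadratic bezier, #ff8800→engrave S352 F3704: (37.24,141.34) → (30.48,113.67) → (27.04,96.22) → (26.93,88.97)

[5] `<path>` open polyline, #ff8800→engrave S352 F3704: (191.98,180.52) → (225.44,82.73) → (142.07,123.68) → (178.28,46.48) → (190.97,130.24) → (188.87,223.92)

[6] `<path>` closed polygon, #ff8800→engrave S352 F3704: (27.13,150.48) → (219.51,203.69) → (36.60,104.17) → (27.13,150.48) (closed)

[7] `<path>` open polyline, #ff8800→engrave S352 F3704: (195.01,112.45) → (92.23,211.73) → (212.06,102.01) → (91.40,219.20) → (137.29,102.82)

; LightBurn 1.5.06
; GRBL device profile, absolute coords
G21
G90
G0 X152.39 Y229.44
M3 S352
G1 X155.04 Y222.69 F3704
G1 X148.29 Y220.04
G1 X145.64 Y226.79
G1 X152.39 Y229.44
G0 X27.66 Y144.53
M3 S352
G1 X171.19 Y195.64 F3704
G1 X123.92 Y128.33
G1 X84.50 Y171.18
G1 X53.87 Y9.77
G0 X66.21 Y191.40
M3 S352
G1 X120.49 Y117.18 F3704
G1 X29.07 Y107.28
G1 X66.21 Y191.40
G0 X37.24 Y141.34
M3 S352
G1 X30.48 Y113.67 F3704
G1 X27.04 Y96.22
G1 X26.93 Y88.97
G0 X191.98 Y180.52
M3 S352
G1 X225.44 Y82.73 F3704
G1 X142.07 Y123.68
G1 X178.28 Y46.48
G1 X190.97 Y130.24
G1 X188.87 Y223.92
G0 X27.13 Y150.48
M3 S352
G1 X219.51 Y203.69 F3704
G1 X36.60 Y104.17
G1 X27.13 Y150.48
G0 X195.01 Y112.45
M3 S352
G1 X92.23 Y211.73 F3704
G1 X212.06 Y102.01
G1 X91.40 Y219.20
G1 X137.29 Y102.82
M5
G0 X0.00 Y0.00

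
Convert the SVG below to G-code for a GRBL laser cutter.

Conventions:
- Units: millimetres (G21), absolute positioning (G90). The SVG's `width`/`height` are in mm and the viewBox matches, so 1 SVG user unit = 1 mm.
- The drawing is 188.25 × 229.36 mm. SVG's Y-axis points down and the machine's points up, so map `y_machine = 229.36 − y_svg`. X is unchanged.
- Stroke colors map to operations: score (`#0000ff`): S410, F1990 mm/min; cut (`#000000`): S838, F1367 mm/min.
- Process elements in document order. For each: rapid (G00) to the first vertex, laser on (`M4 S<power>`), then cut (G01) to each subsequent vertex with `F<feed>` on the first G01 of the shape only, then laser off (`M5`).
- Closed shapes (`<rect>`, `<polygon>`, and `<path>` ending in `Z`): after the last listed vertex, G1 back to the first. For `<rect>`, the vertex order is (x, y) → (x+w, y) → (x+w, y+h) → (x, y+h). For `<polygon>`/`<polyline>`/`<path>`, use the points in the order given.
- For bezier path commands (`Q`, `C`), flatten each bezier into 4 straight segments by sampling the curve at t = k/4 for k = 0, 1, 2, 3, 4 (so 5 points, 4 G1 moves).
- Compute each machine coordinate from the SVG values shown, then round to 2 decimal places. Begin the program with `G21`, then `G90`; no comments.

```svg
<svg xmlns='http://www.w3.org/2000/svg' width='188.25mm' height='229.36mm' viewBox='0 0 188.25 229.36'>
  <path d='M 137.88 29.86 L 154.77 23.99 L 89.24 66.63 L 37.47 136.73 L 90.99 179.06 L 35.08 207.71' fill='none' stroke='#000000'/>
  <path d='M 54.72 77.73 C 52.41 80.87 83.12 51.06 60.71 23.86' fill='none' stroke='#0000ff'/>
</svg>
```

G21
G90
G00 X137.88 Y199.50
M4 S838
G01 X154.77 Y205.37 F1367
G01 X89.24 Y162.73
G01 X37.47 Y92.63
G01 X90.99 Y50.30
G01 X35.08 Y21.65
M5
G00 X54.72 Y151.63
M4 S410
G01 X57.83 Y154.90 F1990
G01 X65.25 Y167.19
G01 X68.90 Y185.17
G01 X60.71 Y205.50
M5

1 u = 1 mm; y_m = 229.36 − y.

[1] `<path>` open polyline, #000000→cut S838 F1367: (137.88,199.50) → (154.77,205.37) → (89.24,162.73) → (37.47,92.63) → (90.99,50.30) → (35.08,21.65)

[2] `<path>` cubic bezier, #0000ff→score S410 F1990: (54.72,151.63) → (57.83,154.90) → (65.25,167.19) → (68.90,185.17) → (60.71,205.50)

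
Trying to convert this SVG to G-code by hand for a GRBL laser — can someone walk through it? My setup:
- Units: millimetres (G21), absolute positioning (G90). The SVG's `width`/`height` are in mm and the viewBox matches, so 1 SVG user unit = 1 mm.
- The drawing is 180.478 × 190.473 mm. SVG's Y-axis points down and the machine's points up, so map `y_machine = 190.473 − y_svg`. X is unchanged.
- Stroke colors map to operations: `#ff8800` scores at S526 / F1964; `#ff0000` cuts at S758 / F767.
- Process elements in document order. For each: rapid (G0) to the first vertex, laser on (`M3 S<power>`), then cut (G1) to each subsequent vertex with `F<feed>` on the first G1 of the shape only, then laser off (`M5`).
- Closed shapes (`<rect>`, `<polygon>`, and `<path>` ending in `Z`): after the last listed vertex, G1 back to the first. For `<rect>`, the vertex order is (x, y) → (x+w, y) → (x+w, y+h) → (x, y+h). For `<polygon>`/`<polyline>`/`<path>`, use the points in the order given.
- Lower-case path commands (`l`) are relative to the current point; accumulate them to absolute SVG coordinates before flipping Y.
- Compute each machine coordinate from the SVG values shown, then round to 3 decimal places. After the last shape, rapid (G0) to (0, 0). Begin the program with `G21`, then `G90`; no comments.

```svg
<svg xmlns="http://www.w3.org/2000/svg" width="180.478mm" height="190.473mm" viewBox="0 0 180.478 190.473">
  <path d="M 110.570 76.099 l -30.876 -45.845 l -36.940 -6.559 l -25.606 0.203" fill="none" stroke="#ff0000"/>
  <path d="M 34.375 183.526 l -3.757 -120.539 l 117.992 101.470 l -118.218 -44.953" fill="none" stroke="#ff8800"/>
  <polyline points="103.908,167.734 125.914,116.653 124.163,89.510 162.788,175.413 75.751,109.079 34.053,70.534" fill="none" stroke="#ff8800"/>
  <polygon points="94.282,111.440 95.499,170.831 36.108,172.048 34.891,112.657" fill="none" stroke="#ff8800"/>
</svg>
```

G21
G90
G0 X110.570 Y114.374
M3 S758
G1 X79.694 Y160.219 F767
G1 X42.754 Y166.778
G1 X17.148 Y166.575
M5
G0 X34.375 Y6.947
M3 S526
G1 X30.618 Y127.486 F1964
G1 X148.610 Y26.016
G1 X30.392 Y70.969
M5
G0 X103.908 Y22.739
M3 S526
G1 X125.914 Y73.820 F1964
G1 X124.163 Y100.963
G1 X162.788 Y15.060
G1 X75.751 Y81.394
G1 X34.053 Y119.939
M5
G0 X94.282 Y79.033
M3 S526
G1 X95.499 Y19.642 F1964
G1 X36.108 Y18.425
G1 X34.891 Y77.816
G1 X94.282 Y79.033
M5
G0 X0.000 Y0.000

viewBox `0 0 180.478 190.473` with mm width/height → 1 unit = 1 mm. Flip: y_m = 190.473 − y_svg.

**Shape 1** — `<path>` open polyline, stroke `#ff0000` → cut (S758, F767). Machine vertices: (110.570,114.374) → (79.694,160.219) → (42.754,166.778) → (17.148,166.575). Open path.

**Shape 2** — `<path>` open polyline, stroke `#ff8800` → score (S526, F1964). Machine vertices: (34.375,6.947) → (30.618,127.486) → (148.610,26.016) → (30.392,70.969). Open path.

**Shape 3** — `<polyline>` open polyline, stroke `#ff8800` → score (S526, F1964). Machine vertices: (103.908,22.739) → (125.914,73.820) → (124.163,100.963) → (162.788,15.060) → (75.751,81.394) → (34.053,119.939). Open path.

**Shape 4** — `<polygon>` regular polygon, stroke `#ff8800` → score (S526, F1964). Machine vertices: (94.282,79.033) → (95.499,19.642) → (36.108,18.425) → (34.891,77.816) → (94.282,79.033). Closed: final G1 returns to the first vertex.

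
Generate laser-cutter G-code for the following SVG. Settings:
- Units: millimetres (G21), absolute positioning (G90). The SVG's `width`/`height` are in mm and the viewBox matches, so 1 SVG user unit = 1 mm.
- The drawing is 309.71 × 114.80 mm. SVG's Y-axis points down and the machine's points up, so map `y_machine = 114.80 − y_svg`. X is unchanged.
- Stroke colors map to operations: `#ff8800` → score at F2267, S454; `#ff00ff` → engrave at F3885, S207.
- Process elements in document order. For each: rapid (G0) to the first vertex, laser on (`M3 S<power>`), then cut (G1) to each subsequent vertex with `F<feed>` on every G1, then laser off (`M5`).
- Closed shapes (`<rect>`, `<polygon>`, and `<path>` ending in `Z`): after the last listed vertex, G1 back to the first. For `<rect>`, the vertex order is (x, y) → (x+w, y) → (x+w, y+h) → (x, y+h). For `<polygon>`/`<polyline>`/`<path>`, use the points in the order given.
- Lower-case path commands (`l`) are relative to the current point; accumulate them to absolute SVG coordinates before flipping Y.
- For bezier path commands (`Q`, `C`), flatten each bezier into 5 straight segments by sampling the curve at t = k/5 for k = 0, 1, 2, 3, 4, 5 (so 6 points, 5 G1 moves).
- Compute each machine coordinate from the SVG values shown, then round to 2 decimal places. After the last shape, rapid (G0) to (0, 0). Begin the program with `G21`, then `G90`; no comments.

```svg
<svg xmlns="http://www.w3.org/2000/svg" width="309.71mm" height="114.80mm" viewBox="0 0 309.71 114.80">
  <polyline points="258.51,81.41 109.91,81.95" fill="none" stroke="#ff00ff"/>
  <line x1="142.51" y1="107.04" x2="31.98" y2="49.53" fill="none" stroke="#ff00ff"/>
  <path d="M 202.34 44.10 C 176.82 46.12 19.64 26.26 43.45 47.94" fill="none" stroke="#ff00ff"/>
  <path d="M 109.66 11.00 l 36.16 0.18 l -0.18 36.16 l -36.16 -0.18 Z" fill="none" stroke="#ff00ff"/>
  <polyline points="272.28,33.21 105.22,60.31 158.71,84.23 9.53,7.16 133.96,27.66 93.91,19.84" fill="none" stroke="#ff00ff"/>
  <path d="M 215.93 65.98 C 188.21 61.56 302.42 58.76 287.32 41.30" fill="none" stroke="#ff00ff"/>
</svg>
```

G21
G90
G0 X258.51 Y33.39
M3 S207
G1 X109.91 Y32.85 F3885
M5
G0 X142.51 Y7.76
M3 S207
G1 X31.98 Y65.27 F3885
M5
G0 X202.34 Y70.70
M3 S207
G1 X173.73 Y71.61 F3885
G1 X128.53 Y74.72 F3885
G1 X81.74 Y77.00 F3885
G1 X48.38 Y75.39 F3885
G1 X43.45 Y66.86 F3885
M5
G0 X109.66 Y103.80
M3 S207
G1 X145.82 Y103.62 F3885
G1 X145.64 Y67.46 F3885
G1 X109.48 Y67.64 F3885
G1 X109.66 Y103.80 F3885
M5
G0 X272.28 Y81.59
M3 S207
G1 X105.22 Y54.49 F3885
G1 X158.71 Y30.57 F3885
G1 X9.53 Y107.64 F3885
G1 X133.96 Y87.14 F3885
G1 X93.91 Y94.96 F3885
M5
G0 X215.93 Y48.82
M3 S207
G1 X214.16 Y51.41 F3885
G1 X233.43 Y54.39 F3885
G1 X260.73 Y58.54 F3885
G1 X283.03 Y64.65 F3885
G1 X287.32 Y73.50 F3885
M5
G0 X0.00 Y0.00

1 u = 1 mm; y_m = 114.80 − y.

[1] `<polyline>` line segment, #ff00ff→engrave S207 F3885: (258.51,33.39) → (109.91,32.85)

[2] `<line>` line segment, #ff00ff→engrave S207 F3885: (142.51,7.76) → (31.98,65.27)

[3] `<path>` cubic bezier, #ff00ff→engrave S207 F3885: (202.34,70.70) → (173.73,71.61) → (128.53,74.72) → (81.74,77.00) → (48.38,75.39) → (43.45,66.86)

[4] `<path>` regular polygon, #ff00ff→engrave S207 F3885: (109.66,103.80) → (145.82,103.62) → (145.64,67.46) → (109.48,67.64) → (109.66,103.80) (closed)

[5] `<polyline>` open polyline, #ff00ff→engrave S207 F3885: (272.28,81.59) → (105.22,54.49) → (158.71,30.57) → (9.53,107.64) → (133.96,87.14) → (93.91,94.96)

[6] `<path>` cubic bezier, #ff00ff→engrave S207 F3885: (215.93,48.82) → (214.16,51.41) → (233.43,54.39) → (260.73,58.54) → (283.03,64.65) → (287.32,73.50)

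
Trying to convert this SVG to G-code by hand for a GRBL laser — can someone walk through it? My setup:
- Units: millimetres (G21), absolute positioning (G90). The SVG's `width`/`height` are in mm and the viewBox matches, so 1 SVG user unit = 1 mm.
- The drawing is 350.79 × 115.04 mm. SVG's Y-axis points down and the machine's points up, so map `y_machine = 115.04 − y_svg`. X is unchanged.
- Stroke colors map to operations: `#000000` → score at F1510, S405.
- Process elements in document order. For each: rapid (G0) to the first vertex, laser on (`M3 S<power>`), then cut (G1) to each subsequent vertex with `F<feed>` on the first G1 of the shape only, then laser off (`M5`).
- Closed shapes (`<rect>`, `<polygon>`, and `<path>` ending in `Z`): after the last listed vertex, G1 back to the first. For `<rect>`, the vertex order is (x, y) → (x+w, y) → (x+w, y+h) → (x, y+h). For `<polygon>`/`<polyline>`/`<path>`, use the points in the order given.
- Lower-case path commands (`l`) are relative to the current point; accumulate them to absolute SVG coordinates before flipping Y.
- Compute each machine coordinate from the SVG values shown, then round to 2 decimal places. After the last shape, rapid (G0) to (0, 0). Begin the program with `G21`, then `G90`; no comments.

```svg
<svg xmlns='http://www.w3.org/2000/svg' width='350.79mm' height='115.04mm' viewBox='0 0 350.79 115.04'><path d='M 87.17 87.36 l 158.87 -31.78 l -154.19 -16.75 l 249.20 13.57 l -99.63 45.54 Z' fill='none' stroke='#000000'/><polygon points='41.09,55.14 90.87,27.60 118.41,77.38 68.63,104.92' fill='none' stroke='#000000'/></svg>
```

viewBox `0 0 350.79 115.04` with mm width/height → 1 unit = 1 mm. Flip: y_m = 115.04 − y_svg.

**Shape 1** — `<path>` closed polygon, stroke `#000000` → score (S405, F1510). Machine vertices: (87.17,27.68) → (246.04,59.46) → (91.85,76.21) → (341.05,62.64) → (241.42,17.10) → (87.17,27.68). Closed: final G1 returns to the first vertex.

**Shape 2** — `<polygon>` regular polygon, stroke `#000000` → score (S405, F1510). Machine vertices: (41.09,59.90) → (90.87,87.44) → (118.41,37.66) → (68.63,10.12) → (41.09,59.90). Closed: final G1 returns to the first vertex.

G21
G90
G0 X87.17 Y27.68
M3 S405
G1 X246.04 Y59.46 F1510
G1 X91.85 Y76.21
G1 X341.05 Y62.64
G1 X241.42 Y17.10
G1 X87.17 Y27.68
M5
G0 X41.09 Y59.90
M3 S405
G1 X90.87 Y87.44 F1510
G1 X118.41 Y37.66
G1 X68.63 Y10.12
G1 X41.09 Y59.90
M5
G0 X0.00 Y0.00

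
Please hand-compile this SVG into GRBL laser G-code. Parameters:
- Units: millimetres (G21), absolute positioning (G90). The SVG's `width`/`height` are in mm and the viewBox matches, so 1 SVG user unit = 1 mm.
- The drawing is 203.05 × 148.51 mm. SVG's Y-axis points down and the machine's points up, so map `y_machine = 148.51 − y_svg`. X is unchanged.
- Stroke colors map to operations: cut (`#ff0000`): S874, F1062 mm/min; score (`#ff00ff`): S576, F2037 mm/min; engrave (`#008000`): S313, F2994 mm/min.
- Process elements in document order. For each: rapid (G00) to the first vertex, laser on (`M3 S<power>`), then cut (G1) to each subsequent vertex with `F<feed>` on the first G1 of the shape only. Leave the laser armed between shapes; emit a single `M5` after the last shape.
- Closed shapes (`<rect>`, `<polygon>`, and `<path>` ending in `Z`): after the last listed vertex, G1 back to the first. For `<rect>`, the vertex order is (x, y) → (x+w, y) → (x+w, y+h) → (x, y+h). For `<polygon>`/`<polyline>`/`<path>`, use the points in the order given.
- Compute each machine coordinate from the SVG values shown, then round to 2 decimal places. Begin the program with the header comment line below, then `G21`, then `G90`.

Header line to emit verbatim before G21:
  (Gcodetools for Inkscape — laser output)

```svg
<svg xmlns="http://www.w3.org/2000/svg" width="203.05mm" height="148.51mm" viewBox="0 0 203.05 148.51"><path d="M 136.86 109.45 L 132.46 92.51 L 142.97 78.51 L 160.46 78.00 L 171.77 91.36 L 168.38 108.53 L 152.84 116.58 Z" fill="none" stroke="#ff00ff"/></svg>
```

viewBox `0 0 203.05 148.51` with mm width/height → 1 unit = 1 mm. Flip: y_m = 148.51 − y_svg.

**Shape 1** — `<path>` regular polygon, stroke `#ff00ff` → score (S576, F2037). Machine vertices: (136.86,39.06) → (132.46,56.00) → (142.97,70.00) → (160.46,70.51) → (171.77,57.15) → (168.38,39.98) → (152.84,31.93) → (136.86,39.06). Closed: final G1 returns to the first vertex.

(Gcodetools for Inkscape — laser output)
G21
G90
G00 X136.86 Y39.06
M3 S576
G1 X132.46 Y56.00 F2037
G1 X142.97 Y70.00
G1 X160.46 Y70.51
G1 X171.77 Y57.15
G1 X168.38 Y39.98
G1 X152.84 Y31.93
G1 X136.86 Y39.06
M5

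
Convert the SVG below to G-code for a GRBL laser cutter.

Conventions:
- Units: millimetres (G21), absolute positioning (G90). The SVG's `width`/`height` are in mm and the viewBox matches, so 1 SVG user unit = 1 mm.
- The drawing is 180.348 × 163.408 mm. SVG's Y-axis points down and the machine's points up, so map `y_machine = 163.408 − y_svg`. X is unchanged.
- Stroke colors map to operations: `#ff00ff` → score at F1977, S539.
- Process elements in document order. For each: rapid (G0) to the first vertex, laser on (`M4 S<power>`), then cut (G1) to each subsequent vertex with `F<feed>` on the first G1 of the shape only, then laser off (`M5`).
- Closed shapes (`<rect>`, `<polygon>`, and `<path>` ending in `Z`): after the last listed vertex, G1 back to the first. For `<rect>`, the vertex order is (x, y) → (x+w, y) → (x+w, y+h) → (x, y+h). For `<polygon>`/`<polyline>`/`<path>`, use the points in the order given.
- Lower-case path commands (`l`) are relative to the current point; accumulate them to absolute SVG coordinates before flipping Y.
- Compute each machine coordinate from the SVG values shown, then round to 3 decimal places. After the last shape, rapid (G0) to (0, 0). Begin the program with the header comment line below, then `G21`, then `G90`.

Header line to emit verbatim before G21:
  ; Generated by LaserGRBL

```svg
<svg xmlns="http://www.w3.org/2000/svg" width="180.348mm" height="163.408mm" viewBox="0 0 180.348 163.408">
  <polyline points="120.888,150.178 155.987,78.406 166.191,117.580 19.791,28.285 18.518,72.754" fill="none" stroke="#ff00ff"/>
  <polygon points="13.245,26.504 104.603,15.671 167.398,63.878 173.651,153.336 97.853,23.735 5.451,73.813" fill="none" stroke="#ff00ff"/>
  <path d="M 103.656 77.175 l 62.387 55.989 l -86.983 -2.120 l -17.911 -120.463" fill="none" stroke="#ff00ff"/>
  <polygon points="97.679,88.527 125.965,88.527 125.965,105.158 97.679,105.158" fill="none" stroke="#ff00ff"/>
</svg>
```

1 u = 1 mm; y_m = 163.408 − y.

[1] `<polyline>` open polyline, #ff00ff→score S539 F1977: (120.888,13.230) → (155.987,85.002) → (166.191,45.828) → (19.791,135.123) → (18.518,90.654)

[2] `<polygon>` closed polygon, #ff00ff→score S539 F1977: (13.245,136.904) → (104.603,147.737) → (167.398,99.530) → (173.651,10.072) → (97.853,139.673) → (5.451,89.595) → (13.245,136.904) (closed)

[3] `<path>` open polyline, #ff00ff→score S539 F1977: (103.656,86.233) → (166.043,30.244) → (79.060,32.364) → (61.149,152.827)

[4] `<polygon>` rectangle, #ff00ff→score S539 F1977: (97.679,74.881) → (125.965,74.881) → (125.965,58.250) → (97.679,58.250) → (97.679,74.881) (closed)

; Generated by LaserGRBL
G21
G90
G0 X120.888 Y13.230
M4 S539
G1 X155.987 Y85.002 F1977
G1 X166.191 Y45.828
G1 X19.791 Y135.123
G1 X18.518 Y90.654
M5
G0 X13.245 Y136.904
M4 S539
G1 X104.603 Y147.737 F1977
G1 X167.398 Y99.530
G1 X173.651 Y10.072
G1 X97.853 Y139.673
G1 X5.451 Y89.595
G1 X13.245 Y136.904
M5
G0 X103.656 Y86.233
M4 S539
G1 X166.043 Y30.244 F1977
G1 X79.060 Y32.364
G1 X61.149 Y152.827
M5
G0 X97.679 Y74.881
M4 S539
G1 X125.965 Y74.881 F1977
G1 X125.965 Y58.250
G1 X97.679 Y58.250
G1 X97.679 Y74.881
M5
G0 X0.000 Y0.000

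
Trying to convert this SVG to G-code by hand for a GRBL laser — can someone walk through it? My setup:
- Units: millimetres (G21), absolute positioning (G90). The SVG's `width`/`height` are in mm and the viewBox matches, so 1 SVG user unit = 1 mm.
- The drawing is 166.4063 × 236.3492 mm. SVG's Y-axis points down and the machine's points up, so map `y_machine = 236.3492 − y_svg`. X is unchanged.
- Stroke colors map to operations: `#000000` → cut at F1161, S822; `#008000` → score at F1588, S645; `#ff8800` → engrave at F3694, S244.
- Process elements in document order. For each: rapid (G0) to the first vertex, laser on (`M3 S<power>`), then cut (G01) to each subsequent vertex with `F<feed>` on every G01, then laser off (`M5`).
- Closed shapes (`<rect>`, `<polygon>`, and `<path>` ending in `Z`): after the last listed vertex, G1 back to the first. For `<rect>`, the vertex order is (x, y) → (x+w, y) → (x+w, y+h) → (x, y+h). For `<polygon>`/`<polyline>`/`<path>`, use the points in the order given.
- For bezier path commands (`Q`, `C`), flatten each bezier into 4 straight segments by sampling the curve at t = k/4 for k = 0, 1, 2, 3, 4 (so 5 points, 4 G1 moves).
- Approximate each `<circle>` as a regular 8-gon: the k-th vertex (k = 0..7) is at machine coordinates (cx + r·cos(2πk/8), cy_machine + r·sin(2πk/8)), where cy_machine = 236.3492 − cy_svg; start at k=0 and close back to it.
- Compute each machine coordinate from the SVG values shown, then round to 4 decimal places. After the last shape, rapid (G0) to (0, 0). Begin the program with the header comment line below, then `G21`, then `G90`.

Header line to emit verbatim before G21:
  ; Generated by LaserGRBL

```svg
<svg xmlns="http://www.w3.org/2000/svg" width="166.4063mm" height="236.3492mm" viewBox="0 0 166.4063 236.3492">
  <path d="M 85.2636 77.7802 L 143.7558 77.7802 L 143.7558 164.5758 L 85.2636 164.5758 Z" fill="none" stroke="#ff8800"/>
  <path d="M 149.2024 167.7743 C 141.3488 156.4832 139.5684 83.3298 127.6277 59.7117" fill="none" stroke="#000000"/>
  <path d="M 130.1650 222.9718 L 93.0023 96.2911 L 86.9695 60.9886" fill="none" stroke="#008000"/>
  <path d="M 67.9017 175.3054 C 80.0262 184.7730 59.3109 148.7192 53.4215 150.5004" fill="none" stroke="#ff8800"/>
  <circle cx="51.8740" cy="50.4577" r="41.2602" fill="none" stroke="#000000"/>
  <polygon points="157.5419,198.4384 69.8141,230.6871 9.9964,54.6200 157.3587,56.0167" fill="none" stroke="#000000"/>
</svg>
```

1 u = 1 mm; y_m = 236.3492 − y.

[1] `<path>` rectangle, #ff8800→engrave S244 F3694: (85.2636,158.5690) → (143.7558,158.5690) → (143.7558,71.7734) → (85.2636,71.7734) → (85.2636,158.5690) (closed)

[2] `<path>` cubic bezier, #000000→cut S822 F1161: (149.2024,68.5749) → (144.1973,86.9018) → (139.9477,117.9836) → (134.9318,151.3766) → (127.6277,176.6375)

[3] `<path>` open polyline, #008000→score S645 F1588: (130.1650,13.3774) → (93.0023,140.0581) → (86.9695,175.3606)

[4] `<path>` cubic bezier, #ff8800→engrave S244 F3694: (67.9017,61.0438) → (71.5824,61.1759) → (67.4168,70.5639) → (59.8736,81.3931) → (53.4215,85.8488)

[5] `<circle>` circle, #000000→cut S822 F1161: (93.1342,185.8915) → (81.0494,215.0669) → (51.8740,227.1517) → (22.6986,215.0669) → (10.6138,185.8915) → (22.6986,156.7161) → (51.8740,144.6313) → (81.0494,156.7161) → (93.1342,185.8915) (closed)

[6] `<polygon>` closed polygon, #000000→cut S822 F1161: (157.5419,37.9108) → (69.8141,5.6621) → (9.9964,181.7292) → (157.3587,180.3325) → (157.5419,37.9108) (closed)

; Generated by LaserGRBL
G21
G90
G0 X85.2636 Y158.5690
M3 S244
G01 X143.7558 Y158.5690 F3694
G01 X143.7558 Y71.7734 F3694
G01 X85.2636 Y71.7734 F3694
G01 X85.2636 Y158.5690 F3694
M5
G0 X149.2024 Y68.5749
M3 S822
G01 X144.1973 Y86.9018 F1161
G01 X139.9477 Y117.9836 F1161
G01 X134.9318 Y151.3766 F1161
G01 X127.6277 Y176.6375 F1161
M5
G0 X130.1650 Y13.3774
M3 S645
G01 X93.0023 Y140.0581 F1588
G01 X86.9695 Y175.3606 F1588
M5
G0 X67.9017 Y61.0438
M3 S244
G01 X71.5824 Y61.1759 F3694
G01 X67.4168 Y70.5639 F3694
G01 X59.8736 Y81.3931 F3694
G01 X53.4215 Y85.8488 F3694
M5
G0 X93.1342 Y185.8915
M3 S822
G01 X81.0494 Y215.0669 F1161
G01 X51.8740 Y227.1517 F1161
G01 X22.6986 Y215.0669 F1161
G01 X10.6138 Y185.8915 F1161
G01 X22.6986 Y156.7161 F1161
G01 X51.8740 Y144.6313 F1161
G01 X81.0494 Y156.7161 F1161
G01 X93.1342 Y185.8915 F1161
M5
G0 X157.5419 Y37.9108
M3 S822
G01 X69.8141 Y5.6621 F1161
G01 X9.9964 Y181.7292 F1161
G01 X157.3587 Y180.3325 F1161
G01 X157.5419 Y37.9108 F1161
M5
G0 X0.0000 Y0.0000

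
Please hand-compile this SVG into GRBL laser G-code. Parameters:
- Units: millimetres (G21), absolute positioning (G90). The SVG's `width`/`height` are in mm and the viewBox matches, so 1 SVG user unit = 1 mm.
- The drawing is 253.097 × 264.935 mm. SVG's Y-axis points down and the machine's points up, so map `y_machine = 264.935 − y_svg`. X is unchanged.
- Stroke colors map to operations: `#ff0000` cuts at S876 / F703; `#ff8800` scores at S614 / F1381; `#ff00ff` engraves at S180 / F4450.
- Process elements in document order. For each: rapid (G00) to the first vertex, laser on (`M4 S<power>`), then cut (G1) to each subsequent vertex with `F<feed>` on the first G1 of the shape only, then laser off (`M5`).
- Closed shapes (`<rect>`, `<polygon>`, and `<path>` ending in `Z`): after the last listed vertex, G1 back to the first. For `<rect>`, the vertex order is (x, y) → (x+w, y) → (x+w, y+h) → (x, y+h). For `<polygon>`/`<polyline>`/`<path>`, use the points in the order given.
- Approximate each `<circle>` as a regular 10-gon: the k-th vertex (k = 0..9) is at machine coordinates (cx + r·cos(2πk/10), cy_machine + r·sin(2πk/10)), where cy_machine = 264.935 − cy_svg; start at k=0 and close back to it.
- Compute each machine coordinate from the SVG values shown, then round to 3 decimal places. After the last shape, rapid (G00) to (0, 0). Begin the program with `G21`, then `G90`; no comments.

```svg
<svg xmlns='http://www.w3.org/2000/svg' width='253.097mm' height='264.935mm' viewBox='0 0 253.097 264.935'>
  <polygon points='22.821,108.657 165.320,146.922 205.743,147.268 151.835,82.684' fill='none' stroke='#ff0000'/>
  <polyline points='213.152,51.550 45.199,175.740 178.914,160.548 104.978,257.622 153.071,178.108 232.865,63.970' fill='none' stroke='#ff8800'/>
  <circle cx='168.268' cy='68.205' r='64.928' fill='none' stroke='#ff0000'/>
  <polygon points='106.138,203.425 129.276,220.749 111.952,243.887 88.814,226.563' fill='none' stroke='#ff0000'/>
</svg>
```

Since the viewBox matches the mm dimensions, user units are millimetres directly. The only transform is the Y-flip y_m = 264.935 − y_svg.

Shape 1 is a closed polygon drawn with `<polygon>`. Its stroke #ff0000 means cut at S876, F703. After flipping Y the toolpath is (22.821,156.278) → (165.320,118.013) → (205.743,117.667) → (151.835,182.251) → (22.821,156.278), returning to the start.

Shape 2 is a open polyline drawn with `<polyline>`. Its stroke #ff8800 means score at S614, F1381. After flipping Y the toolpath is (213.152,213.385) → (45.199,89.195) → (178.914,104.387) → (104.978,7.313) → (153.071,86.827) → (232.865,200.965).

Shape 3 is a circle drawn with `<circle>`. Its stroke #ff0000 means cut at S876, F703. After flipping Y the toolpath is (233.196,196.730) → (220.796,234.894) → (188.332,258.480) → (148.204,258.480) → (115.740,234.894) → (103.340,196.730) → (115.740,158.566) → (148.204,134.980) → (188.332,134.980) → (220.796,158.566) → (233.196,196.730), returning to the start.

Shape 4 is a regular polygon drawn with `<polygon>`. Its stroke #ff0000 means cut at S876, F703. After flipping Y the toolpath is (106.138,61.510) → (129.276,44.186) → (111.952,21.048) → (88.814,38.372) → (106.138,61.510), returning to the start.

G21
G90
G00 X22.821 Y156.278
M4 S876
G1 X165.320 Y118.013 F703
G1 X205.743 Y117.667
G1 X151.835 Y182.251
G1 X22.821 Y156.278
M5
G00 X213.152 Y213.385
M4 S614
G1 X45.199 Y89.195 F1381
G1 X178.914 Y104.387
G1 X104.978 Y7.313
G1 X153.071 Y86.827
G1 X232.865 Y200.965
M5
G00 X233.196 Y196.730
M4 S876
G1 X220.796 Y234.894 F703
G1 X188.332 Y258.480
G1 X148.204 Y258.480
G1 X115.740 Y234.894
G1 X103.340 Y196.730
G1 X115.740 Y158.566
G1 X148.204 Y134.980
G1 X188.332 Y134.980
G1 X220.796 Y158.566
G1 X233.196 Y196.730
M5
G00 X106.138 Y61.510
M4 S876
G1 X129.276 Y44.186 F703
G1 X111.952 Y21.048
G1 X88.814 Y38.372
G1 X106.138 Y61.510
M5
G00 X0.000 Y0.000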